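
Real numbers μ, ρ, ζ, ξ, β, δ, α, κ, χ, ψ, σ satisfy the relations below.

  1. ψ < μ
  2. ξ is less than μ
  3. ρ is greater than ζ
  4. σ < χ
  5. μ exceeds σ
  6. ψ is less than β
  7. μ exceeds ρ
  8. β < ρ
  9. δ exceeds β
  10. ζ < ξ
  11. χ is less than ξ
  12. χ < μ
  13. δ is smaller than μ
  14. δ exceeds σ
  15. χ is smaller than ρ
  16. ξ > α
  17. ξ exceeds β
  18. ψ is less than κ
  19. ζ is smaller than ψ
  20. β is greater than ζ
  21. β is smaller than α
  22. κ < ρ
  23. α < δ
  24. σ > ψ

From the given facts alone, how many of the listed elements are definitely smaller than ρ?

6

The elements the relations force below ρ are ζ, ψ, β, σ, χ, κ — no chain reaches any other.
That is 6.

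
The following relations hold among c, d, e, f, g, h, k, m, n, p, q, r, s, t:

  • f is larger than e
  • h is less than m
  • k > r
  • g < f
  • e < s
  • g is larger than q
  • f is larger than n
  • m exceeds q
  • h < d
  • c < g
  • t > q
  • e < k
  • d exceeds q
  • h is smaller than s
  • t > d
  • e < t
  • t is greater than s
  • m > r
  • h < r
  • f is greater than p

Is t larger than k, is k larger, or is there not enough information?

undetermined

Following every chain through t: below t we get q, h, e, s, d.
k is not reached, and no chain runs the other way from k to t.
So the given relations leave the order of t and k undetermined.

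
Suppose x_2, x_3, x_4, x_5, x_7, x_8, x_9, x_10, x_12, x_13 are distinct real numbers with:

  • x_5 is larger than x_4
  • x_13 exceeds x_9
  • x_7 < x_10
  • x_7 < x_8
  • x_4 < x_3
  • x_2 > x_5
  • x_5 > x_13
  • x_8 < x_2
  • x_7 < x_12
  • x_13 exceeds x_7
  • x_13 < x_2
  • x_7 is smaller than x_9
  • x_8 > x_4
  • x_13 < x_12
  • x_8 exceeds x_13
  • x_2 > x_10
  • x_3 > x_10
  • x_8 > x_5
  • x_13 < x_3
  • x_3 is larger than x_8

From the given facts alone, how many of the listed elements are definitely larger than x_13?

5

Directly above x_13: x_12, x_5, x_8, x_2, x_3.
Nothing else is reachable above x_13; 5 in all.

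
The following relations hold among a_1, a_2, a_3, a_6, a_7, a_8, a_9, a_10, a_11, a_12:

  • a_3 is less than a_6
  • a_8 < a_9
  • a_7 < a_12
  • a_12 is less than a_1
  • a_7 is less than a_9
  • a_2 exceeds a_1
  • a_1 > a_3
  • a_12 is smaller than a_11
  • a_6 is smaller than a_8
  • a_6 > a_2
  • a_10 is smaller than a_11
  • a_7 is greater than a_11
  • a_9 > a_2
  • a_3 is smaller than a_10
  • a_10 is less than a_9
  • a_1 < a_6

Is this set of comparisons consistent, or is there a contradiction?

inconsistent

We have a_12 < a_11 stated directly, yet also a_11 < a_7 < a_12 by chaining the others — so a_11 < a_12. Contradiction.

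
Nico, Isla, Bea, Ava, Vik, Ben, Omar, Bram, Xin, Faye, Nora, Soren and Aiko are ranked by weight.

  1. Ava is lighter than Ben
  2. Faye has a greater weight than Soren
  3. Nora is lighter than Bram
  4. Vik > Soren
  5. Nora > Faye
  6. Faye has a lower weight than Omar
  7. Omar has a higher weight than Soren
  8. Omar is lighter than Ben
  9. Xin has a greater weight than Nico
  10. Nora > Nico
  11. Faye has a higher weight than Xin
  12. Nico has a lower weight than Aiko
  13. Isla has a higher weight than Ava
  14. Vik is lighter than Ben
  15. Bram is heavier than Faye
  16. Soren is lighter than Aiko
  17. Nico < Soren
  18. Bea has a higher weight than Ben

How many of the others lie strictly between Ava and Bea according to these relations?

The relations place Ava below Bea. An element lies strictly between them when it is forced above Ava and also forced below Bea.
Above Ava: {Isla, Ben}. Below Bea: {Nico, Soren, Vik, Xin, Faye, Omar, Ben}.
Intersection: {Ben} — 1.

1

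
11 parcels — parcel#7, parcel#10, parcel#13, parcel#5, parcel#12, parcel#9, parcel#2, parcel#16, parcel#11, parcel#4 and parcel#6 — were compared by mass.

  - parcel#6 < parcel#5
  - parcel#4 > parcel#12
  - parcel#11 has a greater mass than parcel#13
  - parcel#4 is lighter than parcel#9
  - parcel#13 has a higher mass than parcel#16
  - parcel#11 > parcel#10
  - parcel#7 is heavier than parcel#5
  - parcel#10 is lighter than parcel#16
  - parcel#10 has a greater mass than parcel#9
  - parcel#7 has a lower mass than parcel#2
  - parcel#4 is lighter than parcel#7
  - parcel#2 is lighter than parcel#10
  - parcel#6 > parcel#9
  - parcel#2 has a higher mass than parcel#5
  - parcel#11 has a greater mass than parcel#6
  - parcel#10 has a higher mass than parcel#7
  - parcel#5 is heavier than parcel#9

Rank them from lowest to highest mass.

parcel#12 < parcel#4 < parcel#9 < parcel#6 < parcel#5 < parcel#7 < parcel#2 < parcel#10 < parcel#16 < parcel#13 < parcel#11

Each adjacent pair is fixed by a given relation: parcel#12 < parcel#4; parcel#4 < parcel#9; parcel#9 < parcel#6; parcel#6 < parcel#5; parcel#5 < parcel#7; parcel#7 < parcel#2; parcel#2 < parcel#10; parcel#10 < parcel#16; parcel#16 < parcel#13; parcel#13 < parcel#11. Chaining them end to end gives the full order.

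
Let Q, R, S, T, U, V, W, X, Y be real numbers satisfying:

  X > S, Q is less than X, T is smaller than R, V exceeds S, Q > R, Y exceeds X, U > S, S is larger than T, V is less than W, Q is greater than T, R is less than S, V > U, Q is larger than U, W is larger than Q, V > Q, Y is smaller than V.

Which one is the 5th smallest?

Q

Chaining the given pairs: T < R < S < U < Q < X < Y < V < W.
The 5th smallest is Q.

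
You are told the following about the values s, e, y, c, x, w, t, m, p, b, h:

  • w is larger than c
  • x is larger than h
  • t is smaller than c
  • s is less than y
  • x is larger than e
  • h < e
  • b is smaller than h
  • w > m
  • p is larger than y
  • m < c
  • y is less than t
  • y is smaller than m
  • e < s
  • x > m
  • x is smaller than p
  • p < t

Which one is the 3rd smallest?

The consecutive relations fix a unique order: b < h < e < s < y < m < x < p < t < c < w.
Counting 3 from the smallest end gives e.

e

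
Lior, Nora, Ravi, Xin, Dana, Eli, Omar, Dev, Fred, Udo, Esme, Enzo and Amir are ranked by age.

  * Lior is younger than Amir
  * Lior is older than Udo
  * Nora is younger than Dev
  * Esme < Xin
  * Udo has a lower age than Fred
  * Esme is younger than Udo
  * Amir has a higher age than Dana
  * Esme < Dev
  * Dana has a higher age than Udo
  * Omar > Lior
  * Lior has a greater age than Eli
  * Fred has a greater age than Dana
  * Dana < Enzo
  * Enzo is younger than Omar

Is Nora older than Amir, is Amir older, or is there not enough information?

Following every chain through Nora: above Nora we get Dev.
Amir is not reached, and no chain runs the other way from Amir to Nora.
So the given relations leave the order of Nora and Amir undetermined.

undetermined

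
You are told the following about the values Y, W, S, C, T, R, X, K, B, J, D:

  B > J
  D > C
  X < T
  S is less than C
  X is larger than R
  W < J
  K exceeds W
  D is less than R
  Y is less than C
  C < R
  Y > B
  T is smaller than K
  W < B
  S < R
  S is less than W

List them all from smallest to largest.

The consecutive links are each given: S < W; W < J; J < B; B < Y; Y < C; C < D; D < R; R < X; X < T; T < K.

S < W < J < B < Y < C < D < R < X < T < K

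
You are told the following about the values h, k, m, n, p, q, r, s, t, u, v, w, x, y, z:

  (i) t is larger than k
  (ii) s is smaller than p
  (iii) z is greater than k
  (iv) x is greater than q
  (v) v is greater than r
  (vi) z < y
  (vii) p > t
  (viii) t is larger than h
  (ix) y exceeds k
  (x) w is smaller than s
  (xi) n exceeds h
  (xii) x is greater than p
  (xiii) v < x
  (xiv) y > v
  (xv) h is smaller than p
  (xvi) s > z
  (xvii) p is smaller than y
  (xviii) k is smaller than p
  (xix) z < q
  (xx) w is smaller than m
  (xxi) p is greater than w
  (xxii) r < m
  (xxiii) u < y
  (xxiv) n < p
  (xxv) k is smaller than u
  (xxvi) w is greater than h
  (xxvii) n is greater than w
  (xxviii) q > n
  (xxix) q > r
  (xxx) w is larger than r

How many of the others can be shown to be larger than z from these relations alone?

Directly above z: s, q, y.
One step further: p, x (5 so far).
No other element is forced above z by the given relations, so the count is 5.

5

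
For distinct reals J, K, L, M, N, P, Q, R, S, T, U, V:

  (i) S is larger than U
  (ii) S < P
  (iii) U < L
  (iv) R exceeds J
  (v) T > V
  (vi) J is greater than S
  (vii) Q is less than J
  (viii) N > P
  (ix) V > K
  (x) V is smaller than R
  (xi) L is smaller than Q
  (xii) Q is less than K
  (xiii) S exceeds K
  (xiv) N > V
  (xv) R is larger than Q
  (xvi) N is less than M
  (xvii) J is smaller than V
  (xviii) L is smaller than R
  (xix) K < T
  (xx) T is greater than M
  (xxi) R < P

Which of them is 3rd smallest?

Q

The consecutive relations fix a unique order: U < L < Q < K < S < J < V < R < P < N < M < T.
The 3rd smallest is Q.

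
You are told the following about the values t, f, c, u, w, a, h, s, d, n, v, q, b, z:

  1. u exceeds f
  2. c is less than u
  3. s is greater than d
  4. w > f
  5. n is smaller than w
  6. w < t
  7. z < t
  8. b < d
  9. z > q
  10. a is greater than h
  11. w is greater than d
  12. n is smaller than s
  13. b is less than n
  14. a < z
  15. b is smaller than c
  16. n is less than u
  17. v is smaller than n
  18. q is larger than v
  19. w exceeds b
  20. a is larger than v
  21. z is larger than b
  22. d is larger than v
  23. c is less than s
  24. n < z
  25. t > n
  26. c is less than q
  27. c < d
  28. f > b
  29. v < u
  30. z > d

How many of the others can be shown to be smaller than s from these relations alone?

5

From s the given relations immediately reach c, d, n.
From those, b, v — 5 in total.
Nothing else is reachable below s; 5 in all.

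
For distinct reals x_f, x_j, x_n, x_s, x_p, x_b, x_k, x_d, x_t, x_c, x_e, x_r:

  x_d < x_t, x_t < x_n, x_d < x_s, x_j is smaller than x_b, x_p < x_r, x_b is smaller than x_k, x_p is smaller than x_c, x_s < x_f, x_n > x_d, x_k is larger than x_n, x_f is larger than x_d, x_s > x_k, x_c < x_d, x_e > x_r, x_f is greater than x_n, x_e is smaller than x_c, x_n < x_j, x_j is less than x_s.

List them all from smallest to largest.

x_p < x_r < x_e < x_c < x_d < x_t < x_n < x_j < x_b < x_k < x_s < x_f

Each adjacent pair is fixed by a given relation: x_p < x_r; x_r < x_e; x_e < x_c; x_c < x_d; x_d < x_t; x_t < x_n; x_n < x_j; x_j < x_b; x_b < x_k; x_k < x_s; x_s < x_f. Chaining them end to end gives the full order.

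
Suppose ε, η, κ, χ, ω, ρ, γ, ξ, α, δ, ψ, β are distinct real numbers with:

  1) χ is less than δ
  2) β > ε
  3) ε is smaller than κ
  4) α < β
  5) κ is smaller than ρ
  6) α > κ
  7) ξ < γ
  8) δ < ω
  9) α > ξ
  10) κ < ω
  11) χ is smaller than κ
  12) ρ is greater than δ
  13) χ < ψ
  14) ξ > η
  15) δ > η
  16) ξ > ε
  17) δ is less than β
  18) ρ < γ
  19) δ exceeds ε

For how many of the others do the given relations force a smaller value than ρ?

From ρ the given relations immediately reach δ, κ.
From those, η, χ, ε — 5 in total.
No other element is forced below ρ by the given relations, so the count is 5.

5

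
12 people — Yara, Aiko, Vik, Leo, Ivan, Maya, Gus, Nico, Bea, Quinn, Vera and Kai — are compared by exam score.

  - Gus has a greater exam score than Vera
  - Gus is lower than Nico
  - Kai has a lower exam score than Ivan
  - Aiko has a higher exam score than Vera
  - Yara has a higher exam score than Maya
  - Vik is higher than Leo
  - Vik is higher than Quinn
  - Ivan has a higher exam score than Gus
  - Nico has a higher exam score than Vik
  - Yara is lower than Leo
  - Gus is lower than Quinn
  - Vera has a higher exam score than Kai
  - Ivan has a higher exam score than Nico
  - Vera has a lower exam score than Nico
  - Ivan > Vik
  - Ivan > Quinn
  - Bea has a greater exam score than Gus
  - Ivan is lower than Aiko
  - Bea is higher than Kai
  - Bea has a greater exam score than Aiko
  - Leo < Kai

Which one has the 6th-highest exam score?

Quinn

The consecutive relations fix a unique order: Maya < Yara < Leo < Kai < Vera < Gus < Quinn < Vik < Nico < Ivan < Aiko < Bea.
Counting 6 from the largest end gives Quinn.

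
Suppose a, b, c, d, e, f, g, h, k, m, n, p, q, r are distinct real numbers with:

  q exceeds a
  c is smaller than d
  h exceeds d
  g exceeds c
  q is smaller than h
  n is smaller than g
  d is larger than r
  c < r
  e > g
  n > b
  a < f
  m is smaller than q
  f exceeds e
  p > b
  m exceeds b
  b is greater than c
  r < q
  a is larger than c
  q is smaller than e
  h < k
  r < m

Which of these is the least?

Chaining upward from c: directly above it, b, r, g, a, d; then n, m, q, e, h, f, p; then k.
That covers every other element, and nothing is given below c, so c is the least.

c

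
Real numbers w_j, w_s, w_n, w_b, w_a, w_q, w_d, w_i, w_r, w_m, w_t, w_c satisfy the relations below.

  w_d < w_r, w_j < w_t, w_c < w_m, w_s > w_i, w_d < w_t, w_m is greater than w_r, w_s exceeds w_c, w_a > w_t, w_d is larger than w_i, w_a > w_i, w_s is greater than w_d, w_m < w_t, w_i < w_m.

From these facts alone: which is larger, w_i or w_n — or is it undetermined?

Following every chain through w_i: above w_i we get w_d, w_s, w_r, w_m, w_t, w_a.
w_n is not reached, and no chain runs the other way from w_n to w_i.
So the given relations leave the order of w_i and w_n undetermined.

undetermined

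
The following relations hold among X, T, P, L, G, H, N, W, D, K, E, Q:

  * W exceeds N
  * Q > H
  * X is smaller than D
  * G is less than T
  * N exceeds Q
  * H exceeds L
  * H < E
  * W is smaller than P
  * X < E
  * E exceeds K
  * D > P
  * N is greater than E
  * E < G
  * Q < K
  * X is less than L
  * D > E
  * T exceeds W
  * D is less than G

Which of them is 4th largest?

Piecing the relations together gives one ordering: X < L < H < Q < K < E < N < W < P < D < G < T.
The 4th largest is P.

P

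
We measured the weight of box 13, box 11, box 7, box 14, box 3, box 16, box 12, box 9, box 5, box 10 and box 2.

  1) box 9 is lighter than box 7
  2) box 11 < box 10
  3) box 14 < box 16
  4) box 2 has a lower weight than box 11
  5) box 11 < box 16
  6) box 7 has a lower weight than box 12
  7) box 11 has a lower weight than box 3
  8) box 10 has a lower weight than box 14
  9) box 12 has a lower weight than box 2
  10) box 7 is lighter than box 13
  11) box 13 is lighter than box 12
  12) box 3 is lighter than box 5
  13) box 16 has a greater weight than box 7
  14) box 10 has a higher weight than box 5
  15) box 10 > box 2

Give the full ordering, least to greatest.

box 9 < box 7 < box 13 < box 12 < box 2 < box 11 < box 3 < box 5 < box 10 < box 14 < box 16

Each adjacent pair is fixed by a given relation: box 9 < box 7; box 7 < box 13; box 13 < box 12; box 12 < box 2; box 2 < box 11; box 11 < box 3; box 3 < box 5; box 5 < box 10; box 10 < box 14; box 14 < box 16. Chaining them end to end gives the full order.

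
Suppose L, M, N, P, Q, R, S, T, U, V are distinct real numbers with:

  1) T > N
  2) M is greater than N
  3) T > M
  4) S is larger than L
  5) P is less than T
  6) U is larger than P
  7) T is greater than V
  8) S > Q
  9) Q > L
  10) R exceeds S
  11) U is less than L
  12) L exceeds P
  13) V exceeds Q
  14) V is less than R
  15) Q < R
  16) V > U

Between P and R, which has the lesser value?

P

Following the relations from P: P < U < L < Q < S < R.
So P < R; P is the smaller of the two.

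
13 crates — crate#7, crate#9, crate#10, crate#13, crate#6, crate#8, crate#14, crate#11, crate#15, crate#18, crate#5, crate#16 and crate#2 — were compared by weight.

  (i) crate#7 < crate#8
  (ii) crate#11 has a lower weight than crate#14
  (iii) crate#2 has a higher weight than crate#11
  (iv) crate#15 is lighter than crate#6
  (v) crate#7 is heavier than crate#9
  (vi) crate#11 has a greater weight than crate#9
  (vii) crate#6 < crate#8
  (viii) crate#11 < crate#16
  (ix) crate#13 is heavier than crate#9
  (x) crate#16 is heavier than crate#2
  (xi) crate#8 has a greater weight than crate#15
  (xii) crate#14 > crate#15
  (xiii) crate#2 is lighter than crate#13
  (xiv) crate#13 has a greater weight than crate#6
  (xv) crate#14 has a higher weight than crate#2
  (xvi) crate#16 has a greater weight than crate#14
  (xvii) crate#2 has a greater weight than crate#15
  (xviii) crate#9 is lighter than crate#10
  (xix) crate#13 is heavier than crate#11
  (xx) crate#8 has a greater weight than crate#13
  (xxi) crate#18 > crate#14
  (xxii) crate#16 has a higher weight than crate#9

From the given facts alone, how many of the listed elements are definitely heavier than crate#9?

9

From crate#9 the given relations immediately reach crate#11, crate#7, crate#10, crate#13, crate#16.
From those, crate#2, crate#14, crate#8 — 8 in total.
From those, crate#18 — 9 in total.
Nothing else is reachable above crate#9; 9 in all.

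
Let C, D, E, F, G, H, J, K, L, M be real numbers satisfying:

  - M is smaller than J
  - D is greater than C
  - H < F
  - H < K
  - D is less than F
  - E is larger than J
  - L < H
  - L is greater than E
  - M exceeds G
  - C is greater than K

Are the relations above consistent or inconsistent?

Every relation is compatible with G < M < J < E < L < H < K < C < D < F; the set is consistent.

consistent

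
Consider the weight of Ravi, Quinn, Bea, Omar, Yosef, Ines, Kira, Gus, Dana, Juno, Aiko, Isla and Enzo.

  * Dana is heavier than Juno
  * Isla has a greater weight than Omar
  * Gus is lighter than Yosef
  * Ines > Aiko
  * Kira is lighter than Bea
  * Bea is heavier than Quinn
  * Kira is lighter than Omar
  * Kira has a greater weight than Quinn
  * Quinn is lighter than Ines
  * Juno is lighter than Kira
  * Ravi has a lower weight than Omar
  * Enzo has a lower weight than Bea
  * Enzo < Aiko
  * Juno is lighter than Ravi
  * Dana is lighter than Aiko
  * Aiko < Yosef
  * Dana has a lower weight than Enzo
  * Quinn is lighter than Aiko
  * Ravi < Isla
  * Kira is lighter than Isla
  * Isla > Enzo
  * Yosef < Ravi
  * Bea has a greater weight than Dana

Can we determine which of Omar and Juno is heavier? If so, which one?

Chaining the given relations: Juno < Dana < Enzo < Aiko < Yosef < Ravi < Omar.
So Omar is heavier.

Omar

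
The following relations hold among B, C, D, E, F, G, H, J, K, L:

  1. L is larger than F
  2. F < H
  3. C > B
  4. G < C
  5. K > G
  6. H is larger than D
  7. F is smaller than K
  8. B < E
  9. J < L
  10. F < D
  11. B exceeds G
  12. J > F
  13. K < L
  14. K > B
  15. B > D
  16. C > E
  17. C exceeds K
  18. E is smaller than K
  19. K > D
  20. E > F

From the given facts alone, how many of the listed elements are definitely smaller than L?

Directly below L: F, J, K.
One step further: G, D, B, E (7 so far).
No other element is forced below L by the given relations, so the count is 7.

7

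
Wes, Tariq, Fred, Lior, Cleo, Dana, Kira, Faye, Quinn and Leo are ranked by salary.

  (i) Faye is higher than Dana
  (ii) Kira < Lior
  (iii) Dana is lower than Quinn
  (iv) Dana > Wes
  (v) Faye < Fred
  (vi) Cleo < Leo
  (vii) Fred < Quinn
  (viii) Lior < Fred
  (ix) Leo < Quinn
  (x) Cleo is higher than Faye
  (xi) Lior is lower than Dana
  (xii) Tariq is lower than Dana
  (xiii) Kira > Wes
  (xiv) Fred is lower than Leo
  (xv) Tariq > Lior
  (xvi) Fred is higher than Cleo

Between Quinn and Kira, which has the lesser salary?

Kira < Lior and Lior < Tariq give Kira < Tariq.
With Tariq < Dana: Kira < Lior < Tariq < Dana.
With Dana < Faye: Kira < Lior < Tariq < Dana < Faye.
With Faye < Cleo: Kira < Lior < Tariq < Dana < Faye < Cleo.
Then Cleo < Fred extends the chain to Fred.
With Fred < Leo: Kira < Lior < Tariq < Dana < Faye < Cleo < Fred < Leo.
Then Leo < Quinn extends the chain to Quinn.
So Kira < Quinn; Kira is the lower of the two.

Kira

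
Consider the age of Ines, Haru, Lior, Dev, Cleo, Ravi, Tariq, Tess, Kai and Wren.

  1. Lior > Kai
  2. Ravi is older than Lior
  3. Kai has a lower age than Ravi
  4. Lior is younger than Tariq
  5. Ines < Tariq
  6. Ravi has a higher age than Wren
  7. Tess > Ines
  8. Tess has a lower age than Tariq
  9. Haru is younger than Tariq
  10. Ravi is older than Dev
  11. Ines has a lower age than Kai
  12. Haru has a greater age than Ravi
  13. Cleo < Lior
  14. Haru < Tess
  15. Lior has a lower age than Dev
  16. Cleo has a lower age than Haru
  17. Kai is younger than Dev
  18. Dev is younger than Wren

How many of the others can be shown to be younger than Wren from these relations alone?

5

Directly below Wren: Dev.
One step further: Kai, Lior (3 so far).
One step further: Ines, Cleo (5 so far).
Nothing else is reachable below Wren; 5 in all.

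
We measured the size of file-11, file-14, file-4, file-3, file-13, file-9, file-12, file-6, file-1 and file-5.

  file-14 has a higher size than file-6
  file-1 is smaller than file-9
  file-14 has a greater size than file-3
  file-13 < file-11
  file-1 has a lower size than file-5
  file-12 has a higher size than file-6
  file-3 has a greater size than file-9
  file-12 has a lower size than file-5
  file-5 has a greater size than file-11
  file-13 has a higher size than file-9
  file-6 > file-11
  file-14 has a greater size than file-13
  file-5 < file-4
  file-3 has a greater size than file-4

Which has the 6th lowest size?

Piecing the relations together gives one ordering: file-1 < file-9 < file-13 < file-11 < file-6 < file-12 < file-5 < file-4 < file-3 < file-14.
The 6th smallest is file-12.

file-12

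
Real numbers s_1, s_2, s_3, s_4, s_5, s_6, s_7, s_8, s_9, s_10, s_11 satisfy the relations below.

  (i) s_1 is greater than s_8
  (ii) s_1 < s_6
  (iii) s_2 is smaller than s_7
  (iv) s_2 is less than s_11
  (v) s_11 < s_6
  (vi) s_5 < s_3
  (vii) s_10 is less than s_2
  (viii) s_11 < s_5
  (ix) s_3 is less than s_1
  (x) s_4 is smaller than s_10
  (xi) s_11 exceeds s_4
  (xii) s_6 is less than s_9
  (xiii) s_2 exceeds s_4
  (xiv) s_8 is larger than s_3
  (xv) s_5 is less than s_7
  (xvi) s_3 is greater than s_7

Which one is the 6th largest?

The consecutive relations fix a unique order: s_4 < s_10 < s_2 < s_11 < s_5 < s_7 < s_3 < s_8 < s_1 < s_6 < s_9.
The 6th largest is s_7.

s_7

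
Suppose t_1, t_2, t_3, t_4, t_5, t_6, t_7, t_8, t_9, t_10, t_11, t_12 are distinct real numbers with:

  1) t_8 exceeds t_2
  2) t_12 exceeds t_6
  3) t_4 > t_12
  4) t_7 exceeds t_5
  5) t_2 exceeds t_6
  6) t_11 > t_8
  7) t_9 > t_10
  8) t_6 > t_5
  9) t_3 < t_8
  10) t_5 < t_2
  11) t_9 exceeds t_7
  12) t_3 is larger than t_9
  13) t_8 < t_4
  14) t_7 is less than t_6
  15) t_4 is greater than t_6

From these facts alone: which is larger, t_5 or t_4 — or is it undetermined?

t_4

Link the given pairs in sequence: t_5 < t_7; t_7 < t_9; t_9 < t_3; t_3 < t_8; t_8 < t_4.
Together: t_5 < t_7 < t_9 < t_3 < t_8 < t_4.
So t_4 is larger.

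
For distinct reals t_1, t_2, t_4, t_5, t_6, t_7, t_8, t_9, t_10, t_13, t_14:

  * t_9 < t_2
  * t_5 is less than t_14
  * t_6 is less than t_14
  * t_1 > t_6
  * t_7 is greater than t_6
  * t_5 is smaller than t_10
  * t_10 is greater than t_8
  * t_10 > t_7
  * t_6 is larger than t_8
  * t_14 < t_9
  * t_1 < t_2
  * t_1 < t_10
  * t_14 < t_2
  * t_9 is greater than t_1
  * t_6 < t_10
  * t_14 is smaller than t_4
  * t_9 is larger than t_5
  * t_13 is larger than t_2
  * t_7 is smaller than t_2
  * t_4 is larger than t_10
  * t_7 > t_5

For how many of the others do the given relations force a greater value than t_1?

From t_1 the given relations immediately reach t_9, t_2, t_10.
From those, t_13, t_4 — 5 in total.
Nothing else is reachable above t_1; 5 in all.

5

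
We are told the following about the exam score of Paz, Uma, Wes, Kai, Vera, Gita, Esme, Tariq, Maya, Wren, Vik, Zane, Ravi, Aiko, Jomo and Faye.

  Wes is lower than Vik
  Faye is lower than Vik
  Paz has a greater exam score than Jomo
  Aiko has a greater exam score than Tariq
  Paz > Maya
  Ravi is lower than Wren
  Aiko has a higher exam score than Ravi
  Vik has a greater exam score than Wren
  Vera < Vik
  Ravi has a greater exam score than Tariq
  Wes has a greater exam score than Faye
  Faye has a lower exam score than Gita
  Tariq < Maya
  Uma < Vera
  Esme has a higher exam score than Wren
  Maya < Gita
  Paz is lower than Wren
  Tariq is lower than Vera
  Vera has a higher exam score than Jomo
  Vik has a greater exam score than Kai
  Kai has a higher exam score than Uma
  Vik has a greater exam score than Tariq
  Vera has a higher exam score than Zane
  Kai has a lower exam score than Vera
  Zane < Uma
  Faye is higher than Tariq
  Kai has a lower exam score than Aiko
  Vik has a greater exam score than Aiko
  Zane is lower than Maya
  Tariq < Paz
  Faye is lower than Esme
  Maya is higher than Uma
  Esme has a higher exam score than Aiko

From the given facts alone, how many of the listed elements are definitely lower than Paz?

From Paz the given relations immediately reach Tariq, Jomo, Maya.
From those, Zane, Uma — 5 in total.
Nothing else is reachable below Paz; 5 in all.

5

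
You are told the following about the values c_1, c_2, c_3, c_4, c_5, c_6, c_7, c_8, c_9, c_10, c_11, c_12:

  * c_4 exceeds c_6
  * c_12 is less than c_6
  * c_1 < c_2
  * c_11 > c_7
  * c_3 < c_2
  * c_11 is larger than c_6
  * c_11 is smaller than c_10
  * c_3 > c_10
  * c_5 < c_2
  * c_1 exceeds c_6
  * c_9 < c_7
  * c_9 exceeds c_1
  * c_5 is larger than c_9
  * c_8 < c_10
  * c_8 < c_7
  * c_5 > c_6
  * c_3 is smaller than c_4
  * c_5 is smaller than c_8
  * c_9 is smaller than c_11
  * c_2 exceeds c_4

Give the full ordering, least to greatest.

The consecutive links are each given: c_12 < c_6; c_6 < c_1; c_1 < c_9; c_9 < c_5; c_5 < c_8; c_8 < c_7; c_7 < c_11; c_11 < c_10; c_10 < c_3; c_3 < c_4; c_4 < c_2.

c_12 < c_6 < c_1 < c_9 < c_5 < c_8 < c_7 < c_11 < c_10 < c_3 < c_4 < c_2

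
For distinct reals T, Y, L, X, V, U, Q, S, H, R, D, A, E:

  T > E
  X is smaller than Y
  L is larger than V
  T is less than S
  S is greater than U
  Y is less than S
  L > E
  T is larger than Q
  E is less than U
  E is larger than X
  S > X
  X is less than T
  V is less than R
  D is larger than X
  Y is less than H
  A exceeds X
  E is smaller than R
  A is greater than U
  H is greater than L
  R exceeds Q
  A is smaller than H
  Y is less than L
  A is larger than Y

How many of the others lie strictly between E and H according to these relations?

3

Chaining upward from E reaches: U, T, A, S, R, L.
Chaining downward from H reaches: X, V, U, Y, A, L.
Strictly between E and H are those in both lists: U, A, L — 3 elements.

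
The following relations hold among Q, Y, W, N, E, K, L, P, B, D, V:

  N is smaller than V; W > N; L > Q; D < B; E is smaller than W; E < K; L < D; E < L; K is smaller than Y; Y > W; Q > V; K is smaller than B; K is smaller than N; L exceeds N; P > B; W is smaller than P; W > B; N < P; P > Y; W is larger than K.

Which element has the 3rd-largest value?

W

Piecing the relations together gives one ordering: E < K < N < V < Q < L < D < B < W < Y < P.
The 3rd largest is W.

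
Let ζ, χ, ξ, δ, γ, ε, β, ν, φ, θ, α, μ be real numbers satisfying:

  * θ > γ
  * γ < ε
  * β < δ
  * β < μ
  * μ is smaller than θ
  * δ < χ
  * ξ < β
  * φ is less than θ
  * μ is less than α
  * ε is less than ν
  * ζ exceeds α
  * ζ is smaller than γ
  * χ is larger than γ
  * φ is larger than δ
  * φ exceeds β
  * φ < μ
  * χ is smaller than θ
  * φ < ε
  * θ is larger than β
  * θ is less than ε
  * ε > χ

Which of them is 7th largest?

The consecutive relations fix a unique order: ξ < β < δ < φ < μ < α < ζ < γ < χ < θ < ε < ν.
Counting 7 from the largest end gives α.

α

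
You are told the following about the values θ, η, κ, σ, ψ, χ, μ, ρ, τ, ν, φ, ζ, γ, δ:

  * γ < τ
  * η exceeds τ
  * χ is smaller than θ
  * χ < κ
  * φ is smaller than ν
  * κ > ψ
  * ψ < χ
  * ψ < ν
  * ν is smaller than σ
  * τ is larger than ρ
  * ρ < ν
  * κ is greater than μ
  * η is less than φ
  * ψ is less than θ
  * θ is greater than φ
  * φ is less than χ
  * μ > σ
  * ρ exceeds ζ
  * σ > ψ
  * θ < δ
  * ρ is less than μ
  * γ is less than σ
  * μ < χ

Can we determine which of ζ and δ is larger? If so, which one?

δ

ζ < ρ and ρ < τ give ζ < τ.
With τ < η: ζ < ρ < τ < η.
With η < φ: ζ < ρ < τ < η < φ.
Then φ < ν extends the chain to ν.
With ν < σ: ζ < ρ < τ < η < φ < ν < σ.
Then σ < μ extends the chain to μ.
With μ < χ: ζ < ρ < τ < η < φ < ν < σ < μ < χ.
With χ < θ: ζ < ρ < τ < η < φ < ν < σ < μ < χ < θ.
With θ < δ: ζ < ρ < τ < η < φ < ν < σ < μ < χ < θ < δ.
So δ is larger.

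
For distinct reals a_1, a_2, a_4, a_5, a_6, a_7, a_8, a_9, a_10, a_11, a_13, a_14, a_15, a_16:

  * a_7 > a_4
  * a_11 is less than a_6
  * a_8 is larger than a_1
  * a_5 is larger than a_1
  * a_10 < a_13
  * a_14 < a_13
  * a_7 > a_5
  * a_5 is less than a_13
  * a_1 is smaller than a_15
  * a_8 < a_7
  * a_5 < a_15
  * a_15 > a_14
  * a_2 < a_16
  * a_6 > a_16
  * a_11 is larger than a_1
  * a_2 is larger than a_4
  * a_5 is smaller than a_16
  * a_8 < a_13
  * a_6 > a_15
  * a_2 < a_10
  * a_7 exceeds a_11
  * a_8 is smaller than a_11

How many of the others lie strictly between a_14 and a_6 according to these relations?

The relations place a_14 below a_6. An element lies strictly between them when it is forced above a_14 and also forced below a_6.
Above a_14: {a_15, a_13}. Below a_6: {a_4, a_1, a_8, a_11, a_5, a_15, a_2, a_16}.
Intersection: {a_15} — 1.

1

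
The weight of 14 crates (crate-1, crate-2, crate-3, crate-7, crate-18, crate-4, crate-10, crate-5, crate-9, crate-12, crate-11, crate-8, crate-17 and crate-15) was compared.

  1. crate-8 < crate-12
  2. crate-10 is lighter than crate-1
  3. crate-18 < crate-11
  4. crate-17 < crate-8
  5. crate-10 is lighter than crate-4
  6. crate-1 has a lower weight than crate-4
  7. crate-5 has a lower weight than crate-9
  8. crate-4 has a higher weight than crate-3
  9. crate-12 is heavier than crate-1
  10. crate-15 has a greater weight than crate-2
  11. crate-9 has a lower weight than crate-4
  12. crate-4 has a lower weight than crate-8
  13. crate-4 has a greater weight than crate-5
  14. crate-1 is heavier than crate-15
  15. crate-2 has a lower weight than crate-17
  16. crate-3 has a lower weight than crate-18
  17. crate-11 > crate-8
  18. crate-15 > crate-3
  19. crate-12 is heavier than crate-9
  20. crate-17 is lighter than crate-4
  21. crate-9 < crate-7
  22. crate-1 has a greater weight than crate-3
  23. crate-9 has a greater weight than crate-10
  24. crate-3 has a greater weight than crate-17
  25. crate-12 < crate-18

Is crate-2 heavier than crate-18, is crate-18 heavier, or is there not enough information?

Following the relations from crate-2: crate-2 < crate-17 < crate-3 < crate-15 < crate-1 < crate-4 < crate-8 < crate-12 < crate-18.
So crate-18 is heavier.

crate-18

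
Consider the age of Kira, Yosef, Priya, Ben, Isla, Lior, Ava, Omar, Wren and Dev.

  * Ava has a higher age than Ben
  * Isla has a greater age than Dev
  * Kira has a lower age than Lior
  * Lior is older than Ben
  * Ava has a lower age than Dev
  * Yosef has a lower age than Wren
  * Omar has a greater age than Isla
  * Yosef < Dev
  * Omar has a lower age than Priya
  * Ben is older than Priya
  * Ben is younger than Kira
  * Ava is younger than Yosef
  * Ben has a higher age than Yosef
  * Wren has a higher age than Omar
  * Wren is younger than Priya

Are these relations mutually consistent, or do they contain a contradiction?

inconsistent

Chaining the given relations yields Ava < Yosef < Dev < Isla < Omar < Wren < Priya < Ben, so Ava < Ben. But one relation states Ben < Ava. These cannot both hold.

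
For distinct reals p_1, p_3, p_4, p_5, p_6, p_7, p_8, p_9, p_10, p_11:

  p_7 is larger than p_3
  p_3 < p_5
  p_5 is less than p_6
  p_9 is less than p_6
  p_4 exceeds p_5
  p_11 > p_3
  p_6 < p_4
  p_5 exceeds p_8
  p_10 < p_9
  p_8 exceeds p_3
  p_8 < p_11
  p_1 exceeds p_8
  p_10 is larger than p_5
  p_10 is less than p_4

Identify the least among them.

Chaining upward from p_3: directly above it, p_8, p_7, p_5, p_11; then p_1, p_10, p_6, p_4; then p_9.
That covers every other element, and nothing is given below p_3, so p_3 is the least.

p_3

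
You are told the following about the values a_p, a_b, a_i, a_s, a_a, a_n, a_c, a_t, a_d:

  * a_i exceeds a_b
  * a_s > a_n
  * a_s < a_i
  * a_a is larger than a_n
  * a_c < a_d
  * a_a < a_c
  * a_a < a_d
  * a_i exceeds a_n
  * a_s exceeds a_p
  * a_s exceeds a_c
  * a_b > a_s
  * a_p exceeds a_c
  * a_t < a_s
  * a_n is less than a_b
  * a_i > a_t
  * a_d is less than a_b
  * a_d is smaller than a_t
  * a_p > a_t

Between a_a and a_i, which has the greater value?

Link the given pairs in sequence: a_a < a_c; a_c < a_d; a_d < a_t; a_t < a_s; a_s < a_b; a_b < a_i.
Together: a_a < a_c < a_d < a_t < a_s < a_b < a_i.
So a_a < a_i; a_i is the larger of the two.

a_i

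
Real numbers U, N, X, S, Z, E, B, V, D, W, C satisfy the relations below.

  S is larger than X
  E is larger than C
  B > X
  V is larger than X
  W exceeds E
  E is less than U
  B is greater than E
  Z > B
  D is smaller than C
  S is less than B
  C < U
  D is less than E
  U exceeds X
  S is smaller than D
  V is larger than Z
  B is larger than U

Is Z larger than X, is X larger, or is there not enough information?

Z

X < S and S < D give X < D.
With D < C: X < S < D < C.
Then C < E extends the chain to E.
With E < U: X < S < D < C < E < U.
Then U < B extends the chain to B.
Then B < Z extends the chain to Z.
So Z is larger.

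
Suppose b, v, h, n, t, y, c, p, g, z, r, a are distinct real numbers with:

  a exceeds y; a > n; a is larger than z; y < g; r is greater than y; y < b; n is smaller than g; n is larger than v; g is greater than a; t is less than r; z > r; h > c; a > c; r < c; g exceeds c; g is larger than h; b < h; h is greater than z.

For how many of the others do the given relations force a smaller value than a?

7

From a the given relations immediately reach y, c, z, n.
From those, r, v — 6 in total.
From those, t — 7 in total.
No other element is forced below a by the given relations, so the count is 7.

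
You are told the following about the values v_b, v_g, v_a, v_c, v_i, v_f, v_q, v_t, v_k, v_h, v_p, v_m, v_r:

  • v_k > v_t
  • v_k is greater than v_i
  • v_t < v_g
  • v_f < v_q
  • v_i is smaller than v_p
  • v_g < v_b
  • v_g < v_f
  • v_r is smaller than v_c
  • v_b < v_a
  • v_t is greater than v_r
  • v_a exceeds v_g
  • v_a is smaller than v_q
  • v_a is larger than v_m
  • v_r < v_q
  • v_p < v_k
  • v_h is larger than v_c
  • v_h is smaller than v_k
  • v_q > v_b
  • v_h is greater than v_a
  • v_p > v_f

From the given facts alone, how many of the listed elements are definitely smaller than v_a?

The elements the relations force below v_a are v_r, v_m, v_t, v_g, v_b — no chain reaches any other.
That is 5.

5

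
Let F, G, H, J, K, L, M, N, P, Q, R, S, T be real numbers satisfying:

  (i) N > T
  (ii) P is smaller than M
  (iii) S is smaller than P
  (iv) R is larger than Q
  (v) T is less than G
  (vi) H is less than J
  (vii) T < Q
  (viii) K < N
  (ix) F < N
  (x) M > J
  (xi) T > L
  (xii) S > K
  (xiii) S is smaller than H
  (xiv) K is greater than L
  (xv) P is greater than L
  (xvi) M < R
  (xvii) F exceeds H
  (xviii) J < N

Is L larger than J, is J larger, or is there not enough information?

J

Following the relations from L: L < K < S < H < J.
So J is larger.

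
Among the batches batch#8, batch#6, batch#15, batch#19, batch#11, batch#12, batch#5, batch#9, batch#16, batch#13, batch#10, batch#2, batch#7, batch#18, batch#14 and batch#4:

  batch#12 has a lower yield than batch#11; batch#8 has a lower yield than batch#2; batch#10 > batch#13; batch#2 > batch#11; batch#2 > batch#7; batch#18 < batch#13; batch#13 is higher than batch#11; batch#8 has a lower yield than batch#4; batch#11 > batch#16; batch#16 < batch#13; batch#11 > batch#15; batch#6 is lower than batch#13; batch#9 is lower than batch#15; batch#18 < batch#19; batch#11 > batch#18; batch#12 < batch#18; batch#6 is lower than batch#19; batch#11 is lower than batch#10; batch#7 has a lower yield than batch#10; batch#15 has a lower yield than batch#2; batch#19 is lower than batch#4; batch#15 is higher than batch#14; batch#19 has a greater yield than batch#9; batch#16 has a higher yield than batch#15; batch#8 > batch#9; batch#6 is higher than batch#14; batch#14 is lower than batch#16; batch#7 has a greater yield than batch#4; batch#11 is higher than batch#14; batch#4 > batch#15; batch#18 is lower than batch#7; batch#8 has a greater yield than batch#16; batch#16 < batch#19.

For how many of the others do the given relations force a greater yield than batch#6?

6

The elements the relations force above batch#6 are batch#13, batch#19, batch#4, batch#7, batch#10, batch#2 — no chain reaches any other.
That is 6.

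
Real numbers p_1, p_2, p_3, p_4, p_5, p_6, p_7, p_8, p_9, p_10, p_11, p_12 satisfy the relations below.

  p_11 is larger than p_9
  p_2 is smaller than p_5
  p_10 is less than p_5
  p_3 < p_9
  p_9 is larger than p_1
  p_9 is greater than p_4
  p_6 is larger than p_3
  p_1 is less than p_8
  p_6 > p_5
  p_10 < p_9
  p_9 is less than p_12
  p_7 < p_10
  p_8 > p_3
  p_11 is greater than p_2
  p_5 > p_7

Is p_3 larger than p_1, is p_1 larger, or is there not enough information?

undetermined

Following every chain through p_1: above p_1 we get p_8, p_9, p_12, p_11.
p_3 is not reached, and no chain runs the other way from p_3 to p_1.
So the given relations leave the order of p_1 and p_3 undetermined.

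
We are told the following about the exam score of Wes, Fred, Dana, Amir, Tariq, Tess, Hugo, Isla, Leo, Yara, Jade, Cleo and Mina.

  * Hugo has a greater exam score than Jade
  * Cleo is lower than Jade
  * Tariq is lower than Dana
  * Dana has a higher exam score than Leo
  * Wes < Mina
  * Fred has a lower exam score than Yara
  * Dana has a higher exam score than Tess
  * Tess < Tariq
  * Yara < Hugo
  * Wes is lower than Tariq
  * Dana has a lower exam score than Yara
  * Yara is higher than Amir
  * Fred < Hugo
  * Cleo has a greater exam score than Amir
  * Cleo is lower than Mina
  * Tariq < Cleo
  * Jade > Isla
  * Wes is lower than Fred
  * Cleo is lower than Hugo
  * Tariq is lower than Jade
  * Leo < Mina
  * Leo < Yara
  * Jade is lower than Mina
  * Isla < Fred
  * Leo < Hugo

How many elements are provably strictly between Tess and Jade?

2

Chaining upward from Tess reaches: Tariq, Cleo, Dana, Yara, Hugo, Mina.
Chaining downward from Jade reaches: Wes, Isla, Tariq, Amir, Cleo.
Strictly between Tess and Jade are those in both lists: Tariq, Cleo — 2 elements.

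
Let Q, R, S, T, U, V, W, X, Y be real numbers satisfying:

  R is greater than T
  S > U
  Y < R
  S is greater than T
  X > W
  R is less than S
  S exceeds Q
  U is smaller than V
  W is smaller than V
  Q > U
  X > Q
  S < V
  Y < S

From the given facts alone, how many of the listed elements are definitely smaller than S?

5

Directly below S: T, U, Y, Q, R.
No other element is forced below S by the given relations, so the count is 5.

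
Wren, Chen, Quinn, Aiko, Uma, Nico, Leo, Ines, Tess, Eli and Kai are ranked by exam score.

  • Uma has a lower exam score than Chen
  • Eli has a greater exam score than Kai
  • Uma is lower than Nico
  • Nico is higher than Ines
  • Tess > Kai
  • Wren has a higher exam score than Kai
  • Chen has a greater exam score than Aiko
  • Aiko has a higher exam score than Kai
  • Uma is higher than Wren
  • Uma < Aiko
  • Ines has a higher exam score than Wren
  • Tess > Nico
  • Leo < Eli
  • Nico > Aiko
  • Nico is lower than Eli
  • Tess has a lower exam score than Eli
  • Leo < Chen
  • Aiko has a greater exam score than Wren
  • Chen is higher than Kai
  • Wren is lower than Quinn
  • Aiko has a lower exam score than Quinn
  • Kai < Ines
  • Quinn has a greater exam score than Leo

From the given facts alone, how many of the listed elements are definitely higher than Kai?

9

The elements the relations force above Kai are Wren, Uma, Aiko, Ines, Quinn, Chen, Nico, Tess, Eli — no chain reaches any other.
That is 9.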